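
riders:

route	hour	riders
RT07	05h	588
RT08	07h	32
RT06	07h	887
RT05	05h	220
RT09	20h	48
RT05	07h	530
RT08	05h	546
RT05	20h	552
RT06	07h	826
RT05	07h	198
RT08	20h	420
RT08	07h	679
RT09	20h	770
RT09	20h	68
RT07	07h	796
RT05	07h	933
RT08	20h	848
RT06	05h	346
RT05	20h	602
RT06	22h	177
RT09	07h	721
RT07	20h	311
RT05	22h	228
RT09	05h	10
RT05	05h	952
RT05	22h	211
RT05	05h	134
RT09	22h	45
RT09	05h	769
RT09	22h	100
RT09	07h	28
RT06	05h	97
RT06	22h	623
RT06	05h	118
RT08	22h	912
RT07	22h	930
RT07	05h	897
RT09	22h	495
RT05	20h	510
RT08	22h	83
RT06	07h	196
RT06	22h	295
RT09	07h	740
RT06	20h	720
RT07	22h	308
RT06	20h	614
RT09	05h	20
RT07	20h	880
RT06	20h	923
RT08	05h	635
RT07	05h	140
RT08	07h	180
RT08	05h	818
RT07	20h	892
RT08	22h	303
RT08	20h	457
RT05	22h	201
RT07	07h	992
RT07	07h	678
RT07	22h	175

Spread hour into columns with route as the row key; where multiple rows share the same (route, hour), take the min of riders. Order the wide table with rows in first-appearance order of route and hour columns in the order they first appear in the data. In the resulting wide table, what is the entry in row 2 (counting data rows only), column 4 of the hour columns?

With rows in first-appearance order of route, row 2 is route=RT08. hour columns in first-appearance order: 05h, 07h, 20h, 22h; column 4 is 22h.
Long rows with route=RT08, hour=22h: min(912, 83, 303) = 83.

83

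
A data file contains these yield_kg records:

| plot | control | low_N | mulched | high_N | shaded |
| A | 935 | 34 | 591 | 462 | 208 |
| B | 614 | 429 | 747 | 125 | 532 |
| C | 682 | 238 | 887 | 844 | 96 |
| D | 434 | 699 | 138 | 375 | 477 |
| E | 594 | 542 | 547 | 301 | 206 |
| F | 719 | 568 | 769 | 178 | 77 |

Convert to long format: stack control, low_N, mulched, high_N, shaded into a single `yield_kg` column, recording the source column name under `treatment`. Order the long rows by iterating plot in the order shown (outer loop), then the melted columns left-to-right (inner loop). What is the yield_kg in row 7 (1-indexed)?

429

30 rows total (6 × 5). Row 7: index ⌊(7-1)/5⌋ = 1 into plot → B; (7-1) mod 5 = 1 into the melted columns → low_N.
So row 7 is (B, low_N, 429); yield_kg = 429.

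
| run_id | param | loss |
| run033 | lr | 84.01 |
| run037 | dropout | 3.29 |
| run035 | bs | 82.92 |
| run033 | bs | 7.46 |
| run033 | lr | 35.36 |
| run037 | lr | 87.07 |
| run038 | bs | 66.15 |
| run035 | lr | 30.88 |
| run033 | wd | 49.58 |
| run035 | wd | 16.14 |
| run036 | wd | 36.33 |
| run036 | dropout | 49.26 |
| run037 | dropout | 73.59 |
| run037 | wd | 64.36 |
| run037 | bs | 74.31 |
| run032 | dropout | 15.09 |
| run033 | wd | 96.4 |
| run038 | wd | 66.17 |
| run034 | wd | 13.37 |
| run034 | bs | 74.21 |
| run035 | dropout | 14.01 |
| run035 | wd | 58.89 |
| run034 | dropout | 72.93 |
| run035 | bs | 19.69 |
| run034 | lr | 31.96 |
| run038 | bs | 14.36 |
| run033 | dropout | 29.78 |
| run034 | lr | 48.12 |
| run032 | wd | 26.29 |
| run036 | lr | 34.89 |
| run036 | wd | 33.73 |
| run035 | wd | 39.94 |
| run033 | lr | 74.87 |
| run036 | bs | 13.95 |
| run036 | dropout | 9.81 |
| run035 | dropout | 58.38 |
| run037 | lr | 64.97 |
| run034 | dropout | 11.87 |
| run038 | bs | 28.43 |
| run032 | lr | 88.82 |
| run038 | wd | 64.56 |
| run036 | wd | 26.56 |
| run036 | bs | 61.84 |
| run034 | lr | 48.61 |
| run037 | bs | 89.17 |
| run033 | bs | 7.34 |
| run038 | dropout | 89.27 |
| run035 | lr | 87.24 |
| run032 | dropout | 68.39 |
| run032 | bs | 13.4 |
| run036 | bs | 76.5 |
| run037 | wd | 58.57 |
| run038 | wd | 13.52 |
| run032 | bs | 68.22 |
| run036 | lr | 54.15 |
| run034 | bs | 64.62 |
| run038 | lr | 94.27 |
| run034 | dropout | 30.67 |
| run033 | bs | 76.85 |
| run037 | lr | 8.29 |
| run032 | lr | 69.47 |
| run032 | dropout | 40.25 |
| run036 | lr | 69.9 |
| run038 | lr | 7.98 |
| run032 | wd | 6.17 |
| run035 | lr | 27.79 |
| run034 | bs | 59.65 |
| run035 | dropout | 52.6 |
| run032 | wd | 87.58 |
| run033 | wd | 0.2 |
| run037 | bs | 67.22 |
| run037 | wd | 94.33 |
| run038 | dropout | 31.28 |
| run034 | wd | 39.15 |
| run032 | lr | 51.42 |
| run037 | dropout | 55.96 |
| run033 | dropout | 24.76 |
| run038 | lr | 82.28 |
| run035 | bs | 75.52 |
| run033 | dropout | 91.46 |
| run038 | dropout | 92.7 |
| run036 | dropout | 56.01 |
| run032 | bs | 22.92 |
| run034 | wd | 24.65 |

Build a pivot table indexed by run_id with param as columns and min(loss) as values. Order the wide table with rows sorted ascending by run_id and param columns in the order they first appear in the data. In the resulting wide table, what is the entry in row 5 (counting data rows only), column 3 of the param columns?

13.95

With rows sorted ascending by run_id, row 5 is run_id=run036. param columns in first-appearance order: lr, dropout, bs, wd; column 3 is bs.
Long rows with run_id=run036, param=bs: min(13.95, 61.84, 76.5) = 13.95.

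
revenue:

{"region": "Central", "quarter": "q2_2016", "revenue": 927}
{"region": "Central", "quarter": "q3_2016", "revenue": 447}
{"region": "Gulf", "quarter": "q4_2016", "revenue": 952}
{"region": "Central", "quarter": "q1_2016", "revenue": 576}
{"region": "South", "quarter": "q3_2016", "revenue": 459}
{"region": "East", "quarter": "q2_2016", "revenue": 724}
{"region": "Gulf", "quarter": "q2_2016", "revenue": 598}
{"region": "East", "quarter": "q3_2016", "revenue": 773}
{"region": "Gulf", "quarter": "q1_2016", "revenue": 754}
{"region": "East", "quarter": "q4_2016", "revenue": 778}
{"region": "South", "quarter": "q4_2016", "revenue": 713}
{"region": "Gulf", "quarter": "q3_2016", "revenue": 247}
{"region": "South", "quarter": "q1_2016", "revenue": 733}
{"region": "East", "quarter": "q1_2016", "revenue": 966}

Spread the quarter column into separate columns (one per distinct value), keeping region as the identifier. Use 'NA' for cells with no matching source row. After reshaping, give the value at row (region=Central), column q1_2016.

The long row with region=Central, quarter=q1_2016 has revenue=576.

576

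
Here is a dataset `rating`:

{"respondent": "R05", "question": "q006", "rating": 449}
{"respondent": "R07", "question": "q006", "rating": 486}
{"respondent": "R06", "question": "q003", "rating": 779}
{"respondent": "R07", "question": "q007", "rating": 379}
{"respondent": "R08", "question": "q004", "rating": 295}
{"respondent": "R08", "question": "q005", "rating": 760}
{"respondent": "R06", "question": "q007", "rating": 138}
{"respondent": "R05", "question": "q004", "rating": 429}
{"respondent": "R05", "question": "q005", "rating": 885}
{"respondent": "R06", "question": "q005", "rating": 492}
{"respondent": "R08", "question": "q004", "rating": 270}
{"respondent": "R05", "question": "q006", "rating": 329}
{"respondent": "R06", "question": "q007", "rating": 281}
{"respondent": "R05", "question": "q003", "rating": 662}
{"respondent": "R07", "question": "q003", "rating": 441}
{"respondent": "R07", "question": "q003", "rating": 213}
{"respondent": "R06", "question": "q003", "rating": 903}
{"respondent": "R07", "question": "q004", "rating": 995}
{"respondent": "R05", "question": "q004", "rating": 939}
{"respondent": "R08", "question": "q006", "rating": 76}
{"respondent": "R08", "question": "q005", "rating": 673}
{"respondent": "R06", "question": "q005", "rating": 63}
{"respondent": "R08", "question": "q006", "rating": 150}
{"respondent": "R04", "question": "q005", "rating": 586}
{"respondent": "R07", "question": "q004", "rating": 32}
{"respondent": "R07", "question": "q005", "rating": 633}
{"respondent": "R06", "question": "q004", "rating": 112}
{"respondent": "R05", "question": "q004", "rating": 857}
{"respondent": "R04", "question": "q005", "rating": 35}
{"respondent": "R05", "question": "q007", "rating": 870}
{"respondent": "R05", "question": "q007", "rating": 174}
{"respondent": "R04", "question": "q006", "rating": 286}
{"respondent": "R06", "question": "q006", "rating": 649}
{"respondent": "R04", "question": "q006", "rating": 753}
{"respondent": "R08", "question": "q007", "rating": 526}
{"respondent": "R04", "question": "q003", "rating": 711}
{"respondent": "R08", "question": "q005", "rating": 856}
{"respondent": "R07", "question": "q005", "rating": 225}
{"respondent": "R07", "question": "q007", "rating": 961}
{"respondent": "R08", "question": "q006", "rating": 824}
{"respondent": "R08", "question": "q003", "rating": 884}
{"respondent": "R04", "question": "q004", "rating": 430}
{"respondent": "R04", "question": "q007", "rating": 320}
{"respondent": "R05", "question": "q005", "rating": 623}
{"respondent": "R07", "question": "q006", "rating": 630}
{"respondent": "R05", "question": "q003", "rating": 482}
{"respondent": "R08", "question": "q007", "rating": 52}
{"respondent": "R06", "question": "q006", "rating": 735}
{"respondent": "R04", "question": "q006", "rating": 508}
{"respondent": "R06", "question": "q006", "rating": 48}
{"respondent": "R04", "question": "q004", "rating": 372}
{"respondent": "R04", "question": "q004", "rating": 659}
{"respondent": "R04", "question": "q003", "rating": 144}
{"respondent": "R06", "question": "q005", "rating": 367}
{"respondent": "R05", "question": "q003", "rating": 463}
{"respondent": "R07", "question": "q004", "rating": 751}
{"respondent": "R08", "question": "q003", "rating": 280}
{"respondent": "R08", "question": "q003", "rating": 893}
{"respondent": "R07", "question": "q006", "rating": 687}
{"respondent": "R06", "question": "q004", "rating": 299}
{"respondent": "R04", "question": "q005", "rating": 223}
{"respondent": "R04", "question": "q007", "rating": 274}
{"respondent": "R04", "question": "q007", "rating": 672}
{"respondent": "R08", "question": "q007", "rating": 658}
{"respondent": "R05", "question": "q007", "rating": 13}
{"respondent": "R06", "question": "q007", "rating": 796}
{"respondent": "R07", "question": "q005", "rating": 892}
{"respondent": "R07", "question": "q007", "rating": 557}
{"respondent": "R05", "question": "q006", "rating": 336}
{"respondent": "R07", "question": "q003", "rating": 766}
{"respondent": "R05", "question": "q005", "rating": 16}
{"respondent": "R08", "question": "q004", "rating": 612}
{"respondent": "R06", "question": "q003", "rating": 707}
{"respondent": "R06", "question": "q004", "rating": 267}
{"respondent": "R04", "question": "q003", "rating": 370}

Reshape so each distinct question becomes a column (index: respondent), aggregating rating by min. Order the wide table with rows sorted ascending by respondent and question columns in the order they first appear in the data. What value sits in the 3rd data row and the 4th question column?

112

With rows sorted ascending by respondent, row 3 is respondent=R06. question columns in first-appearance order: q006, q003, q007, q004, q005; column 4 is q004.
Long rows with respondent=R06, question=q004: min(112, 299, 267) = 112.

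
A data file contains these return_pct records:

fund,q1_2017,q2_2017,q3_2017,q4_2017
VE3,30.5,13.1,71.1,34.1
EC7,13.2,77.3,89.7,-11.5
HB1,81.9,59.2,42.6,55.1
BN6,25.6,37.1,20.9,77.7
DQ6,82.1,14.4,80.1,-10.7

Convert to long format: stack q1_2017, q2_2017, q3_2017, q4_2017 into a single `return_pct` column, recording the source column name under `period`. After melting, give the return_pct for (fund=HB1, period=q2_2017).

59.2

Unpivoting turns each (fund, wide-column) pair into one long row.
The wide cell at row HB1, column q2_2017 holds 59.2, so the long row (HB1, q2_2017) has return_pct=59.2.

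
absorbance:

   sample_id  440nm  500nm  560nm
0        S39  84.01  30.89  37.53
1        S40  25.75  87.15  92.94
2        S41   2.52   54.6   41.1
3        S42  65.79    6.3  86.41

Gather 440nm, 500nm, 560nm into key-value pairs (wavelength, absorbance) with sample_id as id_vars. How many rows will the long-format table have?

12

4 sample_id values × 3 melted columns = 12 rows.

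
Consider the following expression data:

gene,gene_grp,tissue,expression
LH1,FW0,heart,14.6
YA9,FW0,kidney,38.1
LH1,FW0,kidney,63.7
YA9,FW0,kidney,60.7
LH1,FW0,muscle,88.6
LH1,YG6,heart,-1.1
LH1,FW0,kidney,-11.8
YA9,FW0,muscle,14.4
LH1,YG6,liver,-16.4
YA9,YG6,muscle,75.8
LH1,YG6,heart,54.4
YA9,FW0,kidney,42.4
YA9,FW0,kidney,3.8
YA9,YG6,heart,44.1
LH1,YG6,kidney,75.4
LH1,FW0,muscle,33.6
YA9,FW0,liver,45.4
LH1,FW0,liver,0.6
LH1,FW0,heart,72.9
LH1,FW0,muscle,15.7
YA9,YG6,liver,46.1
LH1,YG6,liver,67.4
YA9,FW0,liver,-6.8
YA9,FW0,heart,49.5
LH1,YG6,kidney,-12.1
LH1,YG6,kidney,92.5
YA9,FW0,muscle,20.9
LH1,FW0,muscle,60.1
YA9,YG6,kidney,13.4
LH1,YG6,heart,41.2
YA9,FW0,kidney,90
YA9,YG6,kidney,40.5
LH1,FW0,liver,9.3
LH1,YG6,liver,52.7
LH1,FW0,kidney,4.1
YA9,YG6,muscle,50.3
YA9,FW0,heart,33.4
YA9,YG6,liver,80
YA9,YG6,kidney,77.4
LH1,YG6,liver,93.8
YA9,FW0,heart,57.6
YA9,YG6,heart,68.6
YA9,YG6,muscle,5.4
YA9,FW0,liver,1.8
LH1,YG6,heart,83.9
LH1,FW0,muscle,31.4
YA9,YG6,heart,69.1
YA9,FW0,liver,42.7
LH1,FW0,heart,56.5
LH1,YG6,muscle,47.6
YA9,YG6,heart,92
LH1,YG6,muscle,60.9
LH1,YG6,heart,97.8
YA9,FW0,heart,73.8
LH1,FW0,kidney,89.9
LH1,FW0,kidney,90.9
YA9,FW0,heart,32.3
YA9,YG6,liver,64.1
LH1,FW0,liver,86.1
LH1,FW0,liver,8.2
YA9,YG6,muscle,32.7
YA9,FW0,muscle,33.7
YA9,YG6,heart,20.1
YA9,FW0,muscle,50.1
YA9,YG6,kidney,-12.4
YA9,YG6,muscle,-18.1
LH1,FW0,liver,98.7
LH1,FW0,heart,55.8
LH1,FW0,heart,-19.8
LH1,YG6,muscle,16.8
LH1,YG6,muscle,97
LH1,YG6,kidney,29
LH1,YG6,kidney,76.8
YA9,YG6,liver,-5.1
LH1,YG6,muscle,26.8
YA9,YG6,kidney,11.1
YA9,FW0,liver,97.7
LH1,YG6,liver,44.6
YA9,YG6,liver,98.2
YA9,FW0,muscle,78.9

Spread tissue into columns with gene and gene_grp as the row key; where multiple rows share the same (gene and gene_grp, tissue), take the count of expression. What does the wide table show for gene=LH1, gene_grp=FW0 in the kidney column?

5

Rows with gene=LH1, gene_grp=FW0 and tissue=kidney: expression values are 63.7, -11.8, 4.1, 89.9, 90.9.
5 rows match — count = 5.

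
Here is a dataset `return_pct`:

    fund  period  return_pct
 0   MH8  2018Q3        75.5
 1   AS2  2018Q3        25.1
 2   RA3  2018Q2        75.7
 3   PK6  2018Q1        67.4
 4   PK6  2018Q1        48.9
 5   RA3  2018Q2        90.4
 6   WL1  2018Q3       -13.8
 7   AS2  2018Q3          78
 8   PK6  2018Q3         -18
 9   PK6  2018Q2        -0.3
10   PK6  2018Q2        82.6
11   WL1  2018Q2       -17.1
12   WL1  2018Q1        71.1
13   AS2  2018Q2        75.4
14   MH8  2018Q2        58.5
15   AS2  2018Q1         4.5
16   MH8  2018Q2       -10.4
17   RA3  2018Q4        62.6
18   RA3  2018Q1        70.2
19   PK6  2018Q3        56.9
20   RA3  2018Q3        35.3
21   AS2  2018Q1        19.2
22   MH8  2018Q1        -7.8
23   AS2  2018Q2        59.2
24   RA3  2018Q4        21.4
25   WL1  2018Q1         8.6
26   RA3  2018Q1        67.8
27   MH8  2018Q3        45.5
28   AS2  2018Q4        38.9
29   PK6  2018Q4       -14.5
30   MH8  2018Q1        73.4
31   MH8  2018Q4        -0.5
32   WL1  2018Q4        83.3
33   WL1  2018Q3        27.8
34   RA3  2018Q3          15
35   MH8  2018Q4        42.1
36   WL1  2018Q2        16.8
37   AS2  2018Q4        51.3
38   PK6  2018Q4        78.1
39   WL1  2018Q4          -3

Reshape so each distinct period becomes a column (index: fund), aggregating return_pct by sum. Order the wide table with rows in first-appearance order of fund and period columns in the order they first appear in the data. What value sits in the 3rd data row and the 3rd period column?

138

With rows in first-appearance order of fund, row 3 is fund=RA3. period columns in first-appearance order: 2018Q3, 2018Q2, 2018Q1, 2018Q4; column 3 is 2018Q1.
Long rows with fund=RA3, period=2018Q1: 70.2 + 67.8 = 138.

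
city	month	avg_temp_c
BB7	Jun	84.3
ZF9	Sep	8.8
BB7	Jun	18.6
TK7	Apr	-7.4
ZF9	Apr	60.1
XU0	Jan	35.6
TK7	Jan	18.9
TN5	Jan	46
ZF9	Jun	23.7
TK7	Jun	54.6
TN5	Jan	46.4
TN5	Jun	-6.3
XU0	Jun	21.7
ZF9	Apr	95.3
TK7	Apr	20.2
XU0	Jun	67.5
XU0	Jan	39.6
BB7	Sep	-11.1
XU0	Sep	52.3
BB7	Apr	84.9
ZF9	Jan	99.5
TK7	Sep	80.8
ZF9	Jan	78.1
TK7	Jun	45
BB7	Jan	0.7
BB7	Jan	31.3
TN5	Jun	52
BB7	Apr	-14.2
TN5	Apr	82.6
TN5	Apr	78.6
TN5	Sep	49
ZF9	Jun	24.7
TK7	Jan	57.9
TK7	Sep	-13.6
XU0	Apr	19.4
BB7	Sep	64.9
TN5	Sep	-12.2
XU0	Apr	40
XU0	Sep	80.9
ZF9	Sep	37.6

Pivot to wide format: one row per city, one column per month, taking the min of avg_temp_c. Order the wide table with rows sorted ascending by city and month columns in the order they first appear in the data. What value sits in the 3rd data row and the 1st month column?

-6.3

With rows sorted ascending by city, row 3 is city=TN5. month columns in first-appearance order: Jun, Sep, Apr, Jan; column 1 is Jun.
Long rows with city=TN5, month=Jun: min(-6.3, 52) = -6.3.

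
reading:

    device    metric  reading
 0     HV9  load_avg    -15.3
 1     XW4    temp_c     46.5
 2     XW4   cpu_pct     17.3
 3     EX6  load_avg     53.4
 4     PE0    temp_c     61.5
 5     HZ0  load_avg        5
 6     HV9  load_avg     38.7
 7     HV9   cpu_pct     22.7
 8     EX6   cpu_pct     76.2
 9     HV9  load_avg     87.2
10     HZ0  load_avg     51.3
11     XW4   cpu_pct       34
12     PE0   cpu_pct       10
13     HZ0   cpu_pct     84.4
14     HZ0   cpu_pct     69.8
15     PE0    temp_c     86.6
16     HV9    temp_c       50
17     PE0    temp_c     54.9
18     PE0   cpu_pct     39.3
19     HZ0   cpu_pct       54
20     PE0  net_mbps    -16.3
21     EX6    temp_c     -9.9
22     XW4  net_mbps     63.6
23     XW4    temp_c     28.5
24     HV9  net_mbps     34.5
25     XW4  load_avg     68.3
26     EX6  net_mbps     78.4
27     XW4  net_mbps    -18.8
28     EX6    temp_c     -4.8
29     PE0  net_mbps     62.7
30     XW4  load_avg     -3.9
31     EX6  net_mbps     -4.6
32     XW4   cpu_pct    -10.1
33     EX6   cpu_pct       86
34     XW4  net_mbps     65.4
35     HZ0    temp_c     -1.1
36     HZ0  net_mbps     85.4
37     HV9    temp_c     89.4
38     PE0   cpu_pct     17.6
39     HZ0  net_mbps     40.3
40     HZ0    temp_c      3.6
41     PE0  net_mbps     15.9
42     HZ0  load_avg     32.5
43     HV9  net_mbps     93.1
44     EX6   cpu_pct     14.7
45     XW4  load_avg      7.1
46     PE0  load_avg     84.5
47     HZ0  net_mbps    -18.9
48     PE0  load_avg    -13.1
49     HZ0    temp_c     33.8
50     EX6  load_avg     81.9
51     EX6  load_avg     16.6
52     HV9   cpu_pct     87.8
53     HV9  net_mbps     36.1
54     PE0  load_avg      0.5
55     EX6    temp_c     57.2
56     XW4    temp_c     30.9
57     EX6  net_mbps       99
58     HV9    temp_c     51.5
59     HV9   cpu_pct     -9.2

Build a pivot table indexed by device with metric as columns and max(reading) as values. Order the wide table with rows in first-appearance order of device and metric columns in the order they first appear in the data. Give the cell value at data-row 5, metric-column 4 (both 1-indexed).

With rows in first-appearance order of device, row 5 is device=HZ0. metric columns in first-appearance order: load_avg, temp_c, cpu_pct, net_mbps; column 4 is net_mbps.
Long rows with device=HZ0, metric=net_mbps: max(85.4, 40.3, -18.9) = 85.4.

85.4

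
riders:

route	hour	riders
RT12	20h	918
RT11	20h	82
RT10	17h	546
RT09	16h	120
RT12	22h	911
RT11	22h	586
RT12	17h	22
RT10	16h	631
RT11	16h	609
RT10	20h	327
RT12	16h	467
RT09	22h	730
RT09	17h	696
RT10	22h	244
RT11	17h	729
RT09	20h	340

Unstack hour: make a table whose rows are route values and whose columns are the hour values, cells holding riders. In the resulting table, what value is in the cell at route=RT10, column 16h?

Wide layout: rows indexed by route, columns are the 4 distinct hour values (20h, 17h, 16h, 22h).
Cell (route=RT10, hour=16h) draws from the long row where route=RT10 and hour=16h, which has riders=631.

631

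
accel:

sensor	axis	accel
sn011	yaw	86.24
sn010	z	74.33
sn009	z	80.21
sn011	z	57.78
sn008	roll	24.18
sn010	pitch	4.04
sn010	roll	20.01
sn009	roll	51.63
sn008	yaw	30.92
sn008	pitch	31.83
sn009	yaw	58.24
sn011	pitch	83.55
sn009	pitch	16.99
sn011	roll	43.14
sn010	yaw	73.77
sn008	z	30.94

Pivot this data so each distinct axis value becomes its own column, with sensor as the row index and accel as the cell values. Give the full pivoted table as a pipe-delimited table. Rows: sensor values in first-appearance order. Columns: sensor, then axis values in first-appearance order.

| sensor | yaw | z | roll | pitch |
| sn011 | 86.24 | 57.78 | 43.14 | 83.55 |
| sn010 | 73.77 | 74.33 | 20.01 | 4.04 |
| sn009 | 58.24 | 80.21 | 51.63 | 16.99 |
| sn008 | 30.92 | 30.94 | 24.18 | 31.83 |

Columns: sensor plus the 4 distinct axis values (yaw, z, roll, pitch).
For example, row sn011 column yaw takes accel=86.24 from the long row (sn011, yaw).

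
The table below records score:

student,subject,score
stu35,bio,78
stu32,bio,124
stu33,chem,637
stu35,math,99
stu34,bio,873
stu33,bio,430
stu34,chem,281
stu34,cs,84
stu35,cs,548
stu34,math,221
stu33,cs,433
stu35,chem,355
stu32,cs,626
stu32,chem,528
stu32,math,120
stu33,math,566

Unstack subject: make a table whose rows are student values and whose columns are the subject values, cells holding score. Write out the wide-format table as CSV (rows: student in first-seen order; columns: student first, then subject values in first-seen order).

student,bio,chem,math,cs
stu35,78,355,99,548
stu32,124,528,120,626
stu33,430,637,566,433
stu34,873,281,221,84

Columns: student plus the 4 distinct subject values (bio, chem, math, cs).
For example, row stu35 column bio takes score=78 from the long row (stu35, bio).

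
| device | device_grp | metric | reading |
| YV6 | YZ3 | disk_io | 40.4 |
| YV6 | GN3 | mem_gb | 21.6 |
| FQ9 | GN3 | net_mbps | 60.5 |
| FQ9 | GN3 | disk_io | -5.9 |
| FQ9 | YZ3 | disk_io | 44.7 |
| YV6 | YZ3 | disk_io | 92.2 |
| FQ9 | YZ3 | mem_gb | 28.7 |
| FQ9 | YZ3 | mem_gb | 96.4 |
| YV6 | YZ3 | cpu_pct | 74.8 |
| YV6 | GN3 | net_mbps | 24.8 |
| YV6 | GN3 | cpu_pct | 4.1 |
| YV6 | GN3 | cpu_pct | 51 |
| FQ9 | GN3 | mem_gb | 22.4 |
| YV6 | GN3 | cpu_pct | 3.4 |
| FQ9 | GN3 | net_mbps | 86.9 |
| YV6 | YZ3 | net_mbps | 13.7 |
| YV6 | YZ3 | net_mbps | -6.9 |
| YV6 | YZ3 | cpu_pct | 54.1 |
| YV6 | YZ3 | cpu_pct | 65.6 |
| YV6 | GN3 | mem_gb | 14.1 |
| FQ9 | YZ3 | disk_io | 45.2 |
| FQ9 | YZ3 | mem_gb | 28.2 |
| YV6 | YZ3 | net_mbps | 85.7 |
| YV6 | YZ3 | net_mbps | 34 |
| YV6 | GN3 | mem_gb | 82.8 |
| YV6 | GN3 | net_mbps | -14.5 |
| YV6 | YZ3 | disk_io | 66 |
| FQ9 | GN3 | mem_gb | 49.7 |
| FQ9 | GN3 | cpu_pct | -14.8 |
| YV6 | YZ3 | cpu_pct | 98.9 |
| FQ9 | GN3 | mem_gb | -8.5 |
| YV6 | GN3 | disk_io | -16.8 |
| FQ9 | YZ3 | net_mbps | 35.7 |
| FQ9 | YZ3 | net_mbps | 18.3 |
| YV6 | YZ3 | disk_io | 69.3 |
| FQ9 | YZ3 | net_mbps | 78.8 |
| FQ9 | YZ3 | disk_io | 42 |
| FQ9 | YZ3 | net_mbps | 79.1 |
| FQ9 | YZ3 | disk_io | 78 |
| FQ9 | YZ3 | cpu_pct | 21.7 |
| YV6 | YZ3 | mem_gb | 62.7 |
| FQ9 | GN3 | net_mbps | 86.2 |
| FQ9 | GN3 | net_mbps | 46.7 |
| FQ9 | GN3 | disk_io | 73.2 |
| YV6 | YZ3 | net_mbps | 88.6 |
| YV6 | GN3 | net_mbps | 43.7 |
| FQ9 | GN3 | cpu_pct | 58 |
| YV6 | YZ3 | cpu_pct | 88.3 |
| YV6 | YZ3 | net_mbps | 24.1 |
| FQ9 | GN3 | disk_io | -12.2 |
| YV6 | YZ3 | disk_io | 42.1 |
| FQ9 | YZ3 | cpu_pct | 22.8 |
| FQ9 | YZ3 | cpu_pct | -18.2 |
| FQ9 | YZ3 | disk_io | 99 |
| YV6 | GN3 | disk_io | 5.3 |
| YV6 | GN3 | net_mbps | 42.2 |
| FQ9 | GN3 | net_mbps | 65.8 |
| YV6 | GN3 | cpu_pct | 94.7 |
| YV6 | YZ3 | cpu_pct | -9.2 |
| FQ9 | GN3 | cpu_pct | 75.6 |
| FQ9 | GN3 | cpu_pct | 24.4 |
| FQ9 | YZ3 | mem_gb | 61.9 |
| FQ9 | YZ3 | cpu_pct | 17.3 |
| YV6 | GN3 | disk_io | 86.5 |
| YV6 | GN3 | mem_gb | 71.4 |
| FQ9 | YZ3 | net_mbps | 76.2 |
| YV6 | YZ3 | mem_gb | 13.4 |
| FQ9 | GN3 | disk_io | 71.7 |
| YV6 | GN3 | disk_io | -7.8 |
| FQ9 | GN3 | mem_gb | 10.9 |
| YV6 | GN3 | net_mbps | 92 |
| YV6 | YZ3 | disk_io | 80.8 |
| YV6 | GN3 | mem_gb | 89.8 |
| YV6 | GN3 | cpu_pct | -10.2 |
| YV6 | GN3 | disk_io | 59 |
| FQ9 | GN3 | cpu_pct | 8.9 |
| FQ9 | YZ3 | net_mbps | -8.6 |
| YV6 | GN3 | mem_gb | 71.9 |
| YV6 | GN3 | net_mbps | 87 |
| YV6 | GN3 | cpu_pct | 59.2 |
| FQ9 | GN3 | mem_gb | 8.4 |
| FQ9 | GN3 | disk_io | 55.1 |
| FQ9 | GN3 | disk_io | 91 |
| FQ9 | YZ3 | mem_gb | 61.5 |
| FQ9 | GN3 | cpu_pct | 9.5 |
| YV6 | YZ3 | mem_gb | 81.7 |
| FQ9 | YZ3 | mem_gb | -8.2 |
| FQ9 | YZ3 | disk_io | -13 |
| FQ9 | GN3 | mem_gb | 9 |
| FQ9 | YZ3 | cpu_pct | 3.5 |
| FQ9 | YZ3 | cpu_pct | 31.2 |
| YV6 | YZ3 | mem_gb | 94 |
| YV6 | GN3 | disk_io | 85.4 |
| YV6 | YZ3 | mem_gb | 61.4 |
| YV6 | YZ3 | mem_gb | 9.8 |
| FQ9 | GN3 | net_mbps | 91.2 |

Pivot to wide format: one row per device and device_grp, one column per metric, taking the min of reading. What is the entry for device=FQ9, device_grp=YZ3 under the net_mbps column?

-8.6

Rows with device=FQ9, device_grp=YZ3 and metric=net_mbps: reading values are 35.7, 18.3, 78.8, 79.1, 76.2, -8.6.
min(35.7, 18.3, 78.8, 79.1, 76.2, -8.6) = -8.6.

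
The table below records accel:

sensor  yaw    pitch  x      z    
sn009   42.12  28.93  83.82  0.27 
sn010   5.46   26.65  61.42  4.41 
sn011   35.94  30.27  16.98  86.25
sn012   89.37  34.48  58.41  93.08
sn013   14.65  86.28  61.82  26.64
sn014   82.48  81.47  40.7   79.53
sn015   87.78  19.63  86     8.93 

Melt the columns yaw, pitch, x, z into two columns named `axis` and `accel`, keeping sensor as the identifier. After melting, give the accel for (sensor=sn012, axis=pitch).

34.48

Unpivoting turns each (sensor, wide-column) pair into one long row.
The wide cell at row sn012, column pitch holds 34.48, so the long row (sn012, pitch) has accel=34.48.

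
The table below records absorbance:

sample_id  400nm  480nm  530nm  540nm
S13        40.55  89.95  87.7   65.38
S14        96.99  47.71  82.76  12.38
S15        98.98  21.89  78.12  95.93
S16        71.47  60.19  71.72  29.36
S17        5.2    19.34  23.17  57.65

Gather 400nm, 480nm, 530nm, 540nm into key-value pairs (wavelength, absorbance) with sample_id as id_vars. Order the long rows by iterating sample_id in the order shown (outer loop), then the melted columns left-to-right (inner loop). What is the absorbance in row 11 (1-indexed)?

78.12

20 rows total (5 × 4). Row 11: index ⌊(11-1)/4⌋ = 2 into sample_id → S15; (11-1) mod 4 = 2 into the melted columns → 530nm.
So row 11 is (S15, 530nm, 78.12); absorbance = 78.12.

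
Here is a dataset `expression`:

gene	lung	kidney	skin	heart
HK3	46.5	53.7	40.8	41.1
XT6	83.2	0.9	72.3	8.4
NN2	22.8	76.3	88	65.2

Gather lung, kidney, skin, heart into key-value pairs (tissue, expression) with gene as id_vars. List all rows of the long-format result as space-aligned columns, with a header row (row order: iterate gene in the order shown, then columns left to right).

gene  tissue  expression
HK3   lung    46.5      
HK3   kidney  53.7      
HK3   skin    40.8      
HK3   heart   41.1      
XT6   lung    83.2      
XT6   kidney  0.9       
XT6   skin    72.3      
XT6   heart   8.4       
NN2   lung    22.8      
NN2   kidney  76.3      
NN2   skin    88        
NN2   heart   65.2      

Each (gene, column) pair becomes one row: 3 × 4 = 12 rows.
For example, (HK3, lung) → expression=46.5.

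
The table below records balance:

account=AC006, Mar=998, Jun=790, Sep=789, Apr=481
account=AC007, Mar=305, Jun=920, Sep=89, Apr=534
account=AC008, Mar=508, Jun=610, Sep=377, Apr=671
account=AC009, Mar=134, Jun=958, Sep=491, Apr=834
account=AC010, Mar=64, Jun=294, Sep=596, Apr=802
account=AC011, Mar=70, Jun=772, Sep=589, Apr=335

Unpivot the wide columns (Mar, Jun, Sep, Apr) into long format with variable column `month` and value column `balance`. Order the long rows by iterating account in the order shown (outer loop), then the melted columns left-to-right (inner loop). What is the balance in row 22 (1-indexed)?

24 rows total (6 × 4). Row 22: index ⌊(22-1)/4⌋ = 5 into account → AC011; (22-1) mod 4 = 1 into the melted columns → Jun.
So row 22 is (AC011, Jun, 772); balance = 772.

772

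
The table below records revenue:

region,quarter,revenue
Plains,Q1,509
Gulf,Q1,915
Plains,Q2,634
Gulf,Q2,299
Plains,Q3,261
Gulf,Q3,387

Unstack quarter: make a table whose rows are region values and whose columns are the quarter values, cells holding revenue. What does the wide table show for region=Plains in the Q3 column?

261

Wide layout: rows indexed by region, columns are the 3 distinct quarter values (Q1, Q2, Q3).
Cell (region=Plains, quarter=Q3) draws from the long row where region=Plains and quarter=Q3, which has revenue=261.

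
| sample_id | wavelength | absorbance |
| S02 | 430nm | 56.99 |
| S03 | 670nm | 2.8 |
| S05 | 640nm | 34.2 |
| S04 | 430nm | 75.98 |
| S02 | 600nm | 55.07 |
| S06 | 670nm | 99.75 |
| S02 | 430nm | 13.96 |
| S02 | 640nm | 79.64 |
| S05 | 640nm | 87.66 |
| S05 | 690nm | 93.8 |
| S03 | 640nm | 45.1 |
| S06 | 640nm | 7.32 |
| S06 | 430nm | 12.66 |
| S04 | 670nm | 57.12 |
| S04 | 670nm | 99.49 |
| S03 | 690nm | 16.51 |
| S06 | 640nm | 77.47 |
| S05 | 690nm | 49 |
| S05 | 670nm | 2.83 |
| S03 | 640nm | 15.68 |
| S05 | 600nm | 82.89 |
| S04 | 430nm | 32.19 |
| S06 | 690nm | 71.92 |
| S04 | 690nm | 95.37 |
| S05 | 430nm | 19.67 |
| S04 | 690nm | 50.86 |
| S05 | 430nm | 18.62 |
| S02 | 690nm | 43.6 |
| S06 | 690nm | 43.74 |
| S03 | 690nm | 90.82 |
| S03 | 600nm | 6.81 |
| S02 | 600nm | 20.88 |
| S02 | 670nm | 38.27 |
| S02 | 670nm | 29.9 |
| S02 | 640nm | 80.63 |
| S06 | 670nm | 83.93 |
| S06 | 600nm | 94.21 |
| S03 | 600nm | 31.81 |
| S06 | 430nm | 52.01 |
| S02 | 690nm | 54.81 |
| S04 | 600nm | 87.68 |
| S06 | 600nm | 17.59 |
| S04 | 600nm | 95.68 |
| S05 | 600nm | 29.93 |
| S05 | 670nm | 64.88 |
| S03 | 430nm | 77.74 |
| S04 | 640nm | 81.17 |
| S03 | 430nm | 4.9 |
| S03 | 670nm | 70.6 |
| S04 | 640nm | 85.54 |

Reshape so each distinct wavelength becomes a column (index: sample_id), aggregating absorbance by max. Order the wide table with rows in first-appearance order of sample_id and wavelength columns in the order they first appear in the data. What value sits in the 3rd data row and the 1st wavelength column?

19.67

With rows in first-appearance order of sample_id, row 3 is sample_id=S05. wavelength columns in first-appearance order: 430nm, 670nm, 640nm, 600nm, 690nm; column 1 is 430nm.
Long rows with sample_id=S05, wavelength=430nm: max(19.67, 18.62) = 19.67.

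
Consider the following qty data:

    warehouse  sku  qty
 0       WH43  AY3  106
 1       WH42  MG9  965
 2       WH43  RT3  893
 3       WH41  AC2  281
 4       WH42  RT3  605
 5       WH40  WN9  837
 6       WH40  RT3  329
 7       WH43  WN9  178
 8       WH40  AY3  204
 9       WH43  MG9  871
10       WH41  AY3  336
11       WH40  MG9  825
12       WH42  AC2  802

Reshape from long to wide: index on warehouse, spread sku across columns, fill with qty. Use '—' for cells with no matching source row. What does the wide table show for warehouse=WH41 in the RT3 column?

No long-format row has warehouse=WH41 and sku=RT3, so the cell is —.

—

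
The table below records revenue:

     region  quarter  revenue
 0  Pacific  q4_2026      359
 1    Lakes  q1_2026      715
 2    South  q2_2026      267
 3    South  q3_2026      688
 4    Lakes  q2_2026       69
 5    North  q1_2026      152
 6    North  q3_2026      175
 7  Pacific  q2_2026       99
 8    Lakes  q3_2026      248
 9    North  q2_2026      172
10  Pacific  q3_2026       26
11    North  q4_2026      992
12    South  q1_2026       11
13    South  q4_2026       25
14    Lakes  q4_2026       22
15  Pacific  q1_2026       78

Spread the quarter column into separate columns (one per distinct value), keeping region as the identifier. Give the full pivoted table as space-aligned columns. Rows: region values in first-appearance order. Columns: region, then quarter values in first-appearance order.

Columns: region plus the 4 distinct quarter values (q4_2026, q1_2026, q2_2026, q3_2026).
For example, row Pacific column q4_2026 takes revenue=359 from the long row (Pacific, q4_2026).

region   q4_2026  q1_2026  q2_2026  q3_2026
Pacific  359      78       99       26     
Lakes    22       715      69       248    
South    25       11       267      688    
North    992      152      172      175    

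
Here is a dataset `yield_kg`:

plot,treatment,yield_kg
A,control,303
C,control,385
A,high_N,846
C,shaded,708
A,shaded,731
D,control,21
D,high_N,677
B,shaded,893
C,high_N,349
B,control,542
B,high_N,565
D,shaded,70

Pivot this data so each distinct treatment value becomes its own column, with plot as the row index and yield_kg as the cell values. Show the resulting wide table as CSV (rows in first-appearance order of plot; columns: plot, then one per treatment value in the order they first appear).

Columns: plot plus the 3 distinct treatment values (control, high_N, shaded).
For example, row A column control takes yield_kg=303 from the long row (A, control).

plot,control,high_N,shaded
A,303,846,731
C,385,349,708
D,21,677,70
B,542,565,893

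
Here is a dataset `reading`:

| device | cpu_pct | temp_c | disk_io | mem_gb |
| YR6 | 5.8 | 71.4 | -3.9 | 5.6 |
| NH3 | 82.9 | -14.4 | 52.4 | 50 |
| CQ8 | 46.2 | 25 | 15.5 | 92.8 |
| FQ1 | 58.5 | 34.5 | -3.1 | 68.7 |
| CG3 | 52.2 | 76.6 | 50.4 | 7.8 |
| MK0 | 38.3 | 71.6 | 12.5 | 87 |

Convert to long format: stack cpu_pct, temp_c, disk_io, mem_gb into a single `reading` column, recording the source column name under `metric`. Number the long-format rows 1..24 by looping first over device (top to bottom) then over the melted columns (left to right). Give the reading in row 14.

34.5

24 rows total (6 × 4). Row 14: index ⌊(14-1)/4⌋ = 3 into device → FQ1; (14-1) mod 4 = 1 into the melted columns → temp_c.
So row 14 is (FQ1, temp_c, 34.5); reading = 34.5.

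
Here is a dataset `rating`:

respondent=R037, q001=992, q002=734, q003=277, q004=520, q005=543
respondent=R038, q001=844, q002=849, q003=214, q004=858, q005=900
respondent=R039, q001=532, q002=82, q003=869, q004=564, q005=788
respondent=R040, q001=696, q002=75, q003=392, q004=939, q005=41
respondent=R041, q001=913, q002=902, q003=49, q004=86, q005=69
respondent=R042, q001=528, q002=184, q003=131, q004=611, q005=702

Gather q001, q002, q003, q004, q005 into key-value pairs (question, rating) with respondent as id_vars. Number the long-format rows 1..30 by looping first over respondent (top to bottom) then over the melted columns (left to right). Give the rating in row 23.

49

30 rows total (6 × 5). Row 23: index ⌊(23-1)/5⌋ = 4 into respondent → R041; (23-1) mod 5 = 2 into the melted columns → q003.
So row 23 is (R041, q003, 49); rating = 49.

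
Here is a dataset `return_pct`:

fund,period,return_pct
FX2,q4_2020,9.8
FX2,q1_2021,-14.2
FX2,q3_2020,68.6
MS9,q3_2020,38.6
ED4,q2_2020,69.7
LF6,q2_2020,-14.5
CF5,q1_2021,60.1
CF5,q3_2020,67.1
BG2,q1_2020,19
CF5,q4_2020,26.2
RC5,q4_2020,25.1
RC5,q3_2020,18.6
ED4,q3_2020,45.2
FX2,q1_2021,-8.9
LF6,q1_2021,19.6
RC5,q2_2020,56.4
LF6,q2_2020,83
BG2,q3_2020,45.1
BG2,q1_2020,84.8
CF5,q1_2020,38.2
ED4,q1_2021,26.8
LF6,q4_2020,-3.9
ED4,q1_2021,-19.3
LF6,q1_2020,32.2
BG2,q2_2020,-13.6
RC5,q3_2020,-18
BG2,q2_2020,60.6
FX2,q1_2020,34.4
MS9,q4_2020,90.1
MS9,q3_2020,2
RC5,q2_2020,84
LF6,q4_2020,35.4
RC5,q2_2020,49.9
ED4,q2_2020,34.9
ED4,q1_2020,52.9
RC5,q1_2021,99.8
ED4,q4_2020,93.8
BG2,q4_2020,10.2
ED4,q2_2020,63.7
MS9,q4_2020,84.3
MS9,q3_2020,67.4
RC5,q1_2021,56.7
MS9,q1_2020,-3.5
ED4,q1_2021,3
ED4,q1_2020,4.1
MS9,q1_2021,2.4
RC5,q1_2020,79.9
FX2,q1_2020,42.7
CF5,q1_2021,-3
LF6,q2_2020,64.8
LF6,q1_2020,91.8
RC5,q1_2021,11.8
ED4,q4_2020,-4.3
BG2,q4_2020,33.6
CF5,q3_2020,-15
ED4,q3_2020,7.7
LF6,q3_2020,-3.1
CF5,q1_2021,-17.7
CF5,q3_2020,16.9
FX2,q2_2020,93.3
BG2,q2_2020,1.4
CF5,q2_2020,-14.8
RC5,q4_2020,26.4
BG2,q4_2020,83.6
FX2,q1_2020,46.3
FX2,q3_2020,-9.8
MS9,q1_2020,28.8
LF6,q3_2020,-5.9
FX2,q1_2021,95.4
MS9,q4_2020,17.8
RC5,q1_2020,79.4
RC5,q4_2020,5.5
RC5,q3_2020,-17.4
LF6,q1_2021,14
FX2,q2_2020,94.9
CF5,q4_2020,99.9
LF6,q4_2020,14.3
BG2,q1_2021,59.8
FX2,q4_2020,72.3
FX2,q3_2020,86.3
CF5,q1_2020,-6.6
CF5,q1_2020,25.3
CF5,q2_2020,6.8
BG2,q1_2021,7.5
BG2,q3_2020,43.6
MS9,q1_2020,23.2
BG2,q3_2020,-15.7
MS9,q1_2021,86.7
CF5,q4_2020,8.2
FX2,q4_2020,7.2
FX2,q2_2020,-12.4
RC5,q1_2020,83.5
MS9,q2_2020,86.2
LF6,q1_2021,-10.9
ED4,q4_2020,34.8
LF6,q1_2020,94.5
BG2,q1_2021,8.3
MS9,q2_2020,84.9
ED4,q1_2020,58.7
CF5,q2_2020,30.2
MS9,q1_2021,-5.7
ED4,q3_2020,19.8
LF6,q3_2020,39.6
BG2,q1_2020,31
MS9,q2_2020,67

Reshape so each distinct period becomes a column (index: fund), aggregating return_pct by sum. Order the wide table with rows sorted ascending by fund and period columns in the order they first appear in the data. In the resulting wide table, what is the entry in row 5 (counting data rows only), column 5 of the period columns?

With rows sorted ascending by fund, row 5 is fund=LF6. period columns in first-appearance order: q4_2020, q1_2021, q3_2020, q2_2020, q1_2020; column 5 is q1_2020.
Long rows with fund=LF6, period=q1_2020: 32.2 + 91.8 + 94.5 = 218.5.

218.5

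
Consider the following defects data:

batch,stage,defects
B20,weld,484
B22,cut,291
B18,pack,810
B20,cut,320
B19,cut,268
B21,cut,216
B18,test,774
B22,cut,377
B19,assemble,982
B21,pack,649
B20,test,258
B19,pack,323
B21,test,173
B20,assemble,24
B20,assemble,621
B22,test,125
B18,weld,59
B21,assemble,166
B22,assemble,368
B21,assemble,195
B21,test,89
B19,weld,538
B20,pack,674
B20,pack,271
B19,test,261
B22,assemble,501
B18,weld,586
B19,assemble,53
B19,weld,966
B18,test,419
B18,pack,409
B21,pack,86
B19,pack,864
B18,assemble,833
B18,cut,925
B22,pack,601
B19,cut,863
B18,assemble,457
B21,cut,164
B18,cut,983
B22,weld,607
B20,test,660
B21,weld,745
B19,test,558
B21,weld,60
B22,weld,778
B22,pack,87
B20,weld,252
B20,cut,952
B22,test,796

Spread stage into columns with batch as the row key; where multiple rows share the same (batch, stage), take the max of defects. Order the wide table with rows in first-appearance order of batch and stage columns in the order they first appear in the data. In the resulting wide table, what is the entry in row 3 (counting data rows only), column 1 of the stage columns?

586

With rows in first-appearance order of batch, row 3 is batch=B18. stage columns in first-appearance order: weld, cut, pack, test, assemble; column 1 is weld.
Long rows with batch=B18, stage=weld: max(59, 586) = 586.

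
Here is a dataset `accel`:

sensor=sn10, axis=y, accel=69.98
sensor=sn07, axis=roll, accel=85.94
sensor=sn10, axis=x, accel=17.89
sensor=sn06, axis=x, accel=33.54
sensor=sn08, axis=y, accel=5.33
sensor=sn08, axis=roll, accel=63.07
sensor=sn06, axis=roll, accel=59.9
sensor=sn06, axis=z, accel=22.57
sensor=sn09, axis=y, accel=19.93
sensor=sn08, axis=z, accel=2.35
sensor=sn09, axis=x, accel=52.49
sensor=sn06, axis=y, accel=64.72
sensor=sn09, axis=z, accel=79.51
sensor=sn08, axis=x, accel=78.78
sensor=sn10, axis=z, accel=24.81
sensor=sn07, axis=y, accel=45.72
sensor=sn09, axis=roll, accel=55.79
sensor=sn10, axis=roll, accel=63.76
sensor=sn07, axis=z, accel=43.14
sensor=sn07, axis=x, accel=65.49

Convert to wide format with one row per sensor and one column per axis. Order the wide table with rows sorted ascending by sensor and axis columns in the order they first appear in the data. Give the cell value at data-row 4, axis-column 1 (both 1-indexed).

With rows sorted ascending by sensor, row 4 is sensor=sn09. axis columns in first-appearance order: y, roll, x, z; column 1 is y.
Long rows with sensor=sn09, axis=y: accel = 19.93.

19.93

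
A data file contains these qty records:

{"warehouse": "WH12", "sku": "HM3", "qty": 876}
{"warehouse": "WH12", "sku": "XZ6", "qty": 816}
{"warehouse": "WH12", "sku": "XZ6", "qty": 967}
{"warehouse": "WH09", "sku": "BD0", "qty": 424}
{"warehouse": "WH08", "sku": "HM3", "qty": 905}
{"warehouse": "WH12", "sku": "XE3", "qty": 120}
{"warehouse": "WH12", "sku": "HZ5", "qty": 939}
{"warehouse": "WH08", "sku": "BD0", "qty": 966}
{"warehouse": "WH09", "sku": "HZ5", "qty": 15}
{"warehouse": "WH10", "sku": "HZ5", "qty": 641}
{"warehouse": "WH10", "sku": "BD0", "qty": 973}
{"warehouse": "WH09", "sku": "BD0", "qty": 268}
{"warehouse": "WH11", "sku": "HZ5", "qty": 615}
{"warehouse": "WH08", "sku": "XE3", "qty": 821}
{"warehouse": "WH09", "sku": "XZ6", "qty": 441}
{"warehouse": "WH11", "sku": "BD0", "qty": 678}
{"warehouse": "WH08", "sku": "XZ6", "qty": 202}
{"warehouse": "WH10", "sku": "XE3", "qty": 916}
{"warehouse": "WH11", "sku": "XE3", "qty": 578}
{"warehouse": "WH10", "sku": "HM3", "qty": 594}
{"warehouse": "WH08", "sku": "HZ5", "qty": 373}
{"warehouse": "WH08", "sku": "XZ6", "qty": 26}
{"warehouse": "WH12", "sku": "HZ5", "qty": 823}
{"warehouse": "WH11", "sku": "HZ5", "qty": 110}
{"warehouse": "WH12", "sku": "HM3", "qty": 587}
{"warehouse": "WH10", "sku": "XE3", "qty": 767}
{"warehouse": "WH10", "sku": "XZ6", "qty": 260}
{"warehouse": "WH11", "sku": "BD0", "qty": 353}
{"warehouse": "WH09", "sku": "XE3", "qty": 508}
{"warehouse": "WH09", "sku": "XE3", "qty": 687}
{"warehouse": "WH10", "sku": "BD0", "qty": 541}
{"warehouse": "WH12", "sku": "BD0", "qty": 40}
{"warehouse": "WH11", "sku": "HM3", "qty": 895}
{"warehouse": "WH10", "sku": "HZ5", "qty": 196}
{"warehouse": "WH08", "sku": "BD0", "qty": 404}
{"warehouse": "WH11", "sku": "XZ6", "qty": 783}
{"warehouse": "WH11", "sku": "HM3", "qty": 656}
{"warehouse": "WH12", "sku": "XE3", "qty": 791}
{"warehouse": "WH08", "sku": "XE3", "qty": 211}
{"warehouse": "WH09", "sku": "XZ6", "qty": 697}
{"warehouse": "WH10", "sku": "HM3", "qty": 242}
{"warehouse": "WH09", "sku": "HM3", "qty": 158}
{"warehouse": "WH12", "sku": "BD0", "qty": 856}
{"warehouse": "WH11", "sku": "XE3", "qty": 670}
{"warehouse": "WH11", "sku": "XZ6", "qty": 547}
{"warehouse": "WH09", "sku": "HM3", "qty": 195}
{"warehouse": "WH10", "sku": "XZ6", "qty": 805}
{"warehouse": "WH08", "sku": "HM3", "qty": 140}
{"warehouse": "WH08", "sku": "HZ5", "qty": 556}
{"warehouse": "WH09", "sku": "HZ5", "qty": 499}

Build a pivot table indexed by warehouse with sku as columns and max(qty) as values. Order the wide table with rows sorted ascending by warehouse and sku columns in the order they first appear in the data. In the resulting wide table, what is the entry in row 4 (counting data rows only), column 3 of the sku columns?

With rows sorted ascending by warehouse, row 4 is warehouse=WH11. sku columns in first-appearance order: HM3, XZ6, BD0, XE3, HZ5; column 3 is BD0.
Long rows with warehouse=WH11, sku=BD0: max(678, 353) = 678.

678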